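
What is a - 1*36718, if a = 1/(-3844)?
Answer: -141143993/3844 ≈ -36718.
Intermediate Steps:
a = -1/3844 ≈ -0.00026015
a - 1*36718 = -1/3844 - 1*36718 = -1/3844 - 36718 = -141143993/3844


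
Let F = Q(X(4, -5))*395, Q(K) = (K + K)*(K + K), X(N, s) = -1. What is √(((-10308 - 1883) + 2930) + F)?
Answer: I*√7681 ≈ 87.641*I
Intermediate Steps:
Q(K) = 4*K² (Q(K) = (2*K)*(2*K) = 4*K²)
F = 1580 (F = (4*(-1)²)*395 = (4*1)*395 = 4*395 = 1580)
√(((-10308 - 1883) + 2930) + F) = √(((-10308 - 1883) + 2930) + 1580) = √((-12191 + 2930) + 1580) = √(-9261 + 1580) = √(-7681) = I*√7681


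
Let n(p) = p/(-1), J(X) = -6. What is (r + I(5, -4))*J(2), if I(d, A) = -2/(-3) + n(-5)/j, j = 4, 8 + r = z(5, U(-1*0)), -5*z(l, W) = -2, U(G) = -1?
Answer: 341/10 ≈ 34.100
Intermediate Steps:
n(p) = -p (n(p) = p*(-1) = -p)
z(l, W) = 2/5 (z(l, W) = -1/5*(-2) = 2/5)
r = -38/5 (r = -8 + 2/5 = -38/5 ≈ -7.6000)
I(d, A) = 23/12 (I(d, A) = -2/(-3) - 1*(-5)/4 = -2*(-1/3) + 5*(1/4) = 2/3 + 5/4 = 23/12)
(r + I(5, -4))*J(2) = (-38/5 + 23/12)*(-6) = -341/60*(-6) = 341/10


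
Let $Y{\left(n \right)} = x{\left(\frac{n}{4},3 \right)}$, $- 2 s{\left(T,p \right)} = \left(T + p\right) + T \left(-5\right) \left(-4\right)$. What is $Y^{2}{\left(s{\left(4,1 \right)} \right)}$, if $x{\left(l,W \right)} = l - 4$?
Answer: $\frac{13689}{64} \approx 213.89$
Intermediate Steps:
$x{\left(l,W \right)} = -4 + l$
$s{\left(T,p \right)} = - \frac{21 T}{2} - \frac{p}{2}$ ($s{\left(T,p \right)} = - \frac{\left(T + p\right) + T \left(-5\right) \left(-4\right)}{2} = - \frac{\left(T + p\right) + - 5 T \left(-4\right)}{2} = - \frac{\left(T + p\right) + 20 T}{2} = - \frac{p + 21 T}{2} = - \frac{21 T}{2} - \frac{p}{2}$)
$Y{\left(n \right)} = -4 + \frac{n}{4}$
$Y^{2}{\left(s{\left(4,1 \right)} \right)} = \left(-4 + \frac{\left(- \frac{21}{2}\right) 4 - \frac{1}{2}}{4}\right)^{2} = \left(-4 + \frac{-42 - \frac{1}{2}}{4}\right)^{2} = \left(-4 + \frac{1}{4} \left(- \frac{85}{2}\right)\right)^{2} = \left(-4 - \frac{85}{8}\right)^{2} = \left(- \frac{117}{8}\right)^{2} = \frac{13689}{64}$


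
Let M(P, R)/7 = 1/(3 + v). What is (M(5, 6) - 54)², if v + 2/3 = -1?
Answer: 38025/16 ≈ 2376.6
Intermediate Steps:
v = -5/3 (v = -⅔ - 1 = -5/3 ≈ -1.6667)
M(P, R) = 21/4 (M(P, R) = 7/(3 - 5/3) = 7/(4/3) = 7*(¾) = 21/4)
(M(5, 6) - 54)² = (21/4 - 54)² = (-195/4)² = 38025/16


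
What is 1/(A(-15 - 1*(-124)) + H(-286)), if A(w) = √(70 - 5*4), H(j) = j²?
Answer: 40898/3345292783 - 5*√2/6690585566 ≈ 1.2224e-5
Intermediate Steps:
A(w) = 5*√2 (A(w) = √(70 - 20) = √50 = 5*√2)
1/(A(-15 - 1*(-124)) + H(-286)) = 1/(5*√2 + (-286)²) = 1/(5*√2 + 81796) = 1/(81796 + 5*√2)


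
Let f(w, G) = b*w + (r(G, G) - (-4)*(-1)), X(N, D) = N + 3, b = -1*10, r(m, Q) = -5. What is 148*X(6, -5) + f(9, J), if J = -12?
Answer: 1233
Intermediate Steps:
b = -10
X(N, D) = 3 + N
f(w, G) = -9 - 10*w (f(w, G) = -10*w + (-5 - (-4)*(-1)) = -10*w + (-5 - 1*4) = -10*w + (-5 - 4) = -10*w - 9 = -9 - 10*w)
148*X(6, -5) + f(9, J) = 148*(3 + 6) + (-9 - 10*9) = 148*9 + (-9 - 90) = 1332 - 99 = 1233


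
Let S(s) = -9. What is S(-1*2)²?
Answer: 81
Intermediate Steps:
S(-1*2)² = (-9)² = 81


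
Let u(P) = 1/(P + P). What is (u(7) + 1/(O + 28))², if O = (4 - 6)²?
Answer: 529/50176 ≈ 0.010543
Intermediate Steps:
u(P) = 1/(2*P)
O = 4 (O = (-2)² = 4)
(u(7) + 1/(O + 28))² = ((½)/7 + 1/(4 + 28))² = ((½)*(⅐) + 1/32)² = (1/14 + 1/32)² = (23/224)² = 529/50176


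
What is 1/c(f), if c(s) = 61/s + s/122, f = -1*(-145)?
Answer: 17690/28467 ≈ 0.62142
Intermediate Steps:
f = 145
c(s) = 61/s + s/122 (c(s) = 61/s + s*(1/122) = 61/s + s/122)
1/c(f) = 1/(61/145 + (1/122)*145) = 1/(61*(1/145) + 145/122) = 1/(61/145 + 145/122) = 1/(28467/17690) = 17690/28467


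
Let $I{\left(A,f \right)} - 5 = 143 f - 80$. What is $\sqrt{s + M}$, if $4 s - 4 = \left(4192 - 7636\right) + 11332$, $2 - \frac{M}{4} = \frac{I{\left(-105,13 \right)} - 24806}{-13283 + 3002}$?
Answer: $\frac{\sqrt{23160320557}}{3427} \approx 44.408$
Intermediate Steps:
$I{\left(A,f \right)} = -75 + 143 f$ ($I{\left(A,f \right)} = 5 + \left(143 f - 80\right) = 5 + \left(-80 + 143 f\right) = -75 + 143 f$)
$M = - \frac{3280}{3427}$ ($M = 8 - 4 \frac{\left(-75 + 143 \cdot 13\right) - 24806}{-13283 + 3002} = 8 - 4 \frac{\left(-75 + 1859\right) - 24806}{-10281} = 8 - 4 \left(1784 - 24806\right) \left(- \frac{1}{10281}\right) = 8 - 4 \left(\left(-23022\right) \left(- \frac{1}{10281}\right)\right) = 8 - \frac{30696}{3427} = - \frac{3280}{3427} \approx -0.95711$)
$s = 1973$ ($s = 1 + \frac{\left(4192 - 7636\right) + 11332}{4} = 1 + \frac{-3444 + 11332}{4} = 1 + \frac{1}{4} \cdot 7888 = 1 + 1972 = 1973$)
$\sqrt{s + M} = \sqrt{1973 - \frac{3280}{3427}} = \sqrt{\frac{6758191}{3427}} = \frac{\sqrt{23160320557}}{3427}$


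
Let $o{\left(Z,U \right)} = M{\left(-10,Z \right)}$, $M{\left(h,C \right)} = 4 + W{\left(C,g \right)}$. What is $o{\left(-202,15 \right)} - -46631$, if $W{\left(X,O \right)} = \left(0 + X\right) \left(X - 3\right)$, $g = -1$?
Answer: $88045$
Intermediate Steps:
$W{\left(X,O \right)} = X \left(-3 + X\right)$
$M{\left(h,C \right)} = 4 + C \left(-3 + C\right)$
$o{\left(Z,U \right)} = 4 + Z \left(-3 + Z\right)$
$o{\left(-202,15 \right)} - -46631 = \left(4 - 202 \left(-3 - 202\right)\right) - -46631 = \left(4 - -41410\right) + 46631 = \left(4 + 41410\right) + 46631 = 41414 + 46631 = 88045$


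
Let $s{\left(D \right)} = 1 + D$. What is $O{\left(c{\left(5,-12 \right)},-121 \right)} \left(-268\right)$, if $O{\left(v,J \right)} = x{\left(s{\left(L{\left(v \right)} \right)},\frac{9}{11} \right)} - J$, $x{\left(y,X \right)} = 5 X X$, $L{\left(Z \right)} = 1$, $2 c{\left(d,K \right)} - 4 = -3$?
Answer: $- \frac{4032328}{121} \approx -33325.0$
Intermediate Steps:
$c{\left(d,K \right)} = \frac{1}{2}$ ($c{\left(d,K \right)} = 2 + \frac{1}{2} \left(-3\right) = 2 - \frac{3}{2} = \frac{1}{2}$)
$x{\left(y,X \right)} = 5 X^{2}$
$O{\left(v,J \right)} = \frac{405}{121} - J$ ($O{\left(v,J \right)} = 5 \left(\frac{9}{11}\right)^{2} - J = 5 \cdot \frac{81}{121} - J = \frac{405}{121} - J$)
$O{\left(c{\left(5,-12 \right)},-121 \right)} \left(-268\right) = \left(\frac{405}{121} - -121\right) \left(-268\right) = \left(\frac{405}{121} + 121\right) \left(-268\right) = \frac{15046}{121} \left(-268\right) = - \frac{4032328}{121}$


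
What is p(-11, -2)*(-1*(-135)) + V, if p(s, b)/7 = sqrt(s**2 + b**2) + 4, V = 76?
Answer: 3856 + 4725*sqrt(5) ≈ 14421.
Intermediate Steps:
p(s, b) = 28 + 7*sqrt(b**2 + s**2) (p(s, b) = 7*(sqrt(s**2 + b**2) + 4) = 7*(sqrt(b**2 + s**2) + 4) = 7*(4 + sqrt(b**2 + s**2)) = 28 + 7*sqrt(b**2 + s**2))
p(-11, -2)*(-1*(-135)) + V = (28 + 7*sqrt((-2)**2 + (-11)**2))*(-1*(-135)) + 76 = (28 + 7*sqrt(4 + 121))*135 + 76 = (28 + 7*sqrt(125))*135 + 76 = (28 + 7*(5*sqrt(5)))*135 + 76 = (28 + 35*sqrt(5))*135 + 76 = (3780 + 4725*sqrt(5)) + 76 = 3856 + 4725*sqrt(5)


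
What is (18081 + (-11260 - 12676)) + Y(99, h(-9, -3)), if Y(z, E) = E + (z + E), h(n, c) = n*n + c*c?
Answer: -5576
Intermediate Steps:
h(n, c) = c**2 + n**2 (h(n, c) = n**2 + c**2 = c**2 + n**2)
Y(z, E) = z + 2*E (Y(z, E) = E + (E + z) = z + 2*E)
(18081 + (-11260 - 12676)) + Y(99, h(-9, -3)) = (18081 + (-11260 - 12676)) + (99 + 2*((-3)**2 + (-9)**2)) = (18081 - 23936) + (99 + 2*(9 + 81)) = -5855 + (99 + 2*90) = -5855 + (99 + 180) = -5855 + 279 = -5576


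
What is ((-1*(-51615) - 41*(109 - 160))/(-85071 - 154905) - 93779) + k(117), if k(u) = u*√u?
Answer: -3750793835/39996 + 351*√13 ≈ -92514.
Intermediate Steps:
k(u) = u^(3/2)
((-1*(-51615) - 41*(109 - 160))/(-85071 - 154905) - 93779) + k(117) = ((-1*(-51615) - 41*(109 - 160))/(-85071 - 154905) - 93779) + 117^(3/2) = ((51615 - 41*(-51))/(-239976) - 93779) + 351*√13 = ((51615 + 2091)*(-1/239976) - 93779) + 351*√13 = (53706*(-1/239976) - 93779) + 351*√13 = (-8951/39996 - 93779) + 351*√13 = -3750793835/39996 + 351*√13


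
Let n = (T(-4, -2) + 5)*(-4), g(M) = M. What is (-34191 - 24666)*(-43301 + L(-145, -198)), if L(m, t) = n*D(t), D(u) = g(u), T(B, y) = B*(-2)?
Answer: 1942575285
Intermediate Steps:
T(B, y) = -2*B
D(u) = u
n = -52 (n = (-2*(-4) + 5)*(-4) = (8 + 5)*(-4) = 13*(-4) = -52)
L(m, t) = -52*t
(-34191 - 24666)*(-43301 + L(-145, -198)) = (-34191 - 24666)*(-43301 - 52*(-198)) = -58857*(-43301 + 10296) = -58857*(-33005) = 1942575285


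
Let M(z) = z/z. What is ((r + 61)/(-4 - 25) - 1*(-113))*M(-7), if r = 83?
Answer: 3133/29 ≈ 108.03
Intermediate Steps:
M(z) = 1
((r + 61)/(-4 - 25) - 1*(-113))*M(-7) = ((83 + 61)/(-4 - 25) - 1*(-113))*1 = (144/(-29) + 113)*1 = (144*(-1/29) + 113)*1 = (-144/29 + 113)*1 = (3133/29)*1 = 3133/29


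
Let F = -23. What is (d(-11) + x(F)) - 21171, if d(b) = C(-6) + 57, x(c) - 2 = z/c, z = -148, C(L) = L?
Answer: -485566/23 ≈ -21112.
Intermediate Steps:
x(c) = 2 - 148/c
d(b) = 51 (d(b) = -6 + 57 = 51)
(d(-11) + x(F)) - 21171 = (51 + (2 - 148/(-23))) - 21171 = (51 + (2 - 148*(-1/23))) - 21171 = (51 + (2 + 148/23)) - 21171 = (51 + 194/23) - 21171 = 1367/23 - 21171 = -485566/23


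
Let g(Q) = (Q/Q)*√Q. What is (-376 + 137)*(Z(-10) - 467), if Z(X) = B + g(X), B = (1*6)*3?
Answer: 107311 - 239*I*√10 ≈ 1.0731e+5 - 755.78*I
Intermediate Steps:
g(Q) = √Q (g(Q) = 1*√Q = √Q)
B = 18 (B = 6*3 = 18)
Z(X) = 18 + √X
(-376 + 137)*(Z(-10) - 467) = (-376 + 137)*((18 + √(-10)) - 467) = -239*((18 + I*√10) - 467) = -239*(-449 + I*√10) = 107311 - 239*I*√10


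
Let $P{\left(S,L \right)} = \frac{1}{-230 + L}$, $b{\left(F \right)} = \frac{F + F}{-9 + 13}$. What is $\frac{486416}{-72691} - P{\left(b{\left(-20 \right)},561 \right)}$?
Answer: $- \frac{161076387}{24060721} \approx -6.6946$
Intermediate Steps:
$b{\left(F \right)} = \frac{F}{2}$ ($b{\left(F \right)} = \frac{2 F}{4} = 2 F \frac{1}{4} = \frac{F}{2}$)
$\frac{486416}{-72691} - P{\left(b{\left(-20 \right)},561 \right)} = \frac{486416}{-72691} - \frac{1}{-230 + 561} = 486416 \left(- \frac{1}{72691}\right) - \frac{1}{331} = - \frac{486416}{72691} - \frac{1}{331} = - \frac{161076387}{24060721}$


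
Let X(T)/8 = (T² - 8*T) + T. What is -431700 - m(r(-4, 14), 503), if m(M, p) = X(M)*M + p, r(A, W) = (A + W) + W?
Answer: -510539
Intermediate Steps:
r(A, W) = A + 2*W
X(T) = -56*T + 8*T² (X(T) = 8*((T² - 8*T) + T) = 8*(T² - 7*T) = -56*T + 8*T²)
m(M, p) = p + 8*M²*(-7 + M) (m(M, p) = (8*M*(-7 + M))*M + p = 8*M²*(-7 + M) + p = p + 8*M²*(-7 + M))
-431700 - m(r(-4, 14), 503) = -431700 - (503 + 8*(-4 + 2*14)²*(-7 + (-4 + 2*14))) = -431700 - (503 + 8*(-4 + 28)²*(-7 + (-4 + 28))) = -431700 - (503 + 8*24²*(-7 + 24)) = -431700 - (503 + 8*576*17) = -431700 - (503 + 78336) = -431700 - 1*78839 = -431700 - 78839 = -510539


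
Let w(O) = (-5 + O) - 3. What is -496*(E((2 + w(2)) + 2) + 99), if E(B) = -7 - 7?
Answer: -42160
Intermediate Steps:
w(O) = -8 + O
E(B) = -14
-496*(E((2 + w(2)) + 2) + 99) = -496*(-14 + 99) = -496*85 = -42160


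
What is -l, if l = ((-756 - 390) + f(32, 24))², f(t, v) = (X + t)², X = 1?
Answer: -3249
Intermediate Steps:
f(t, v) = (1 + t)²
l = 3249 (l = ((-756 - 390) + (1 + 32)²)² = (-1146 + 33²)² = (-1146 + 1089)² = (-57)² = 3249)
-l = -1*3249 = -3249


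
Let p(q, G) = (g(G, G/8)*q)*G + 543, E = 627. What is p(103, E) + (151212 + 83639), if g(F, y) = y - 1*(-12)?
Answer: 48575215/8 ≈ 6.0719e+6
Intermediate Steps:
g(F, y) = 12 + y (g(F, y) = y + 12 = 12 + y)
p(q, G) = 543 + G*q*(12 + G/8) (p(q, G) = ((12 + G/8)*q)*G + 543 = (q*(12 + G/8))*G + 543 = G*q*(12 + G/8) + 543 = 543 + G*q*(12 + G/8))
p(103, E) + (151212 + 83639) = (543 + (⅛)*627*103*(96 + 627)) + (151212 + 83639) = (543 + (⅛)*627*103*723) + 234851 = (543 + 46692063/8) + 234851 = 46696407/8 + 234851 = 48575215/8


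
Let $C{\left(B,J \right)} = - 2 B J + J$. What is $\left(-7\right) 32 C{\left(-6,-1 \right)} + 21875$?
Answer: $24787$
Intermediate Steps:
$C{\left(B,J \right)} = J - 2 B J$ ($C{\left(B,J \right)} = - 2 B J + J = J - 2 B J$)
$\left(-7\right) 32 C{\left(-6,-1 \right)} + 21875 = \left(-7\right) 32 \left(- (1 - -12)\right) + 21875 = - 224 \left(- (1 + 12)\right) + 21875 = - 224 \left(\left(-1\right) 13\right) + 21875 = \left(-224\right) \left(-13\right) + 21875 = 2912 + 21875 = 24787$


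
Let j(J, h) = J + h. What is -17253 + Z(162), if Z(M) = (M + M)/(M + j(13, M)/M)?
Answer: -455754519/26419 ≈ -17251.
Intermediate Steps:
Z(M) = 2*M/(M + (13 + M)/M) (Z(M) = (M + M)/(M + (13 + M)/M) = (2*M)/(M + (13 + M)/M) = 2*M/(M + (13 + M)/M))
-17253 + Z(162) = -17253 + 2*162²/(13 + 162 + 162²) = -17253 + 2*26244/(13 + 162 + 26244) = -17253 + 2*26244/26419 = -17253 + 2*26244*(1/26419) = -17253 + 52488/26419 = -455754519/26419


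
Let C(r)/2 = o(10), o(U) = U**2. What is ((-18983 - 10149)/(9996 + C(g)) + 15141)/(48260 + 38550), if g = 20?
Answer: 19293563/110639345 ≈ 0.17438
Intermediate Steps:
C(r) = 200 (C(r) = 2*10**2 = 2*100 = 200)
((-18983 - 10149)/(9996 + C(g)) + 15141)/(48260 + 38550) = ((-18983 - 10149)/(9996 + 200) + 15141)/(48260 + 38550) = (-29132/10196 + 15141)/86810 = (-29132*1/10196 + 15141)*(1/86810) = (-7283/2549 + 15141)*(1/86810) = (38587126/2549)*(1/86810) = 19293563/110639345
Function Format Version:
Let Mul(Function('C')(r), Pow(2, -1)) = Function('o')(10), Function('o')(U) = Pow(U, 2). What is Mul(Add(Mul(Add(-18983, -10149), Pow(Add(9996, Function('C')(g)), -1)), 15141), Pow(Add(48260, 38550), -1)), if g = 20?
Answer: Rational(19293563, 110639345) ≈ 0.17438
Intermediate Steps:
Function('C')(r) = 200 (Function('C')(r) = Mul(2, Pow(10, 2)) = Mul(2, 100) = 200)
Mul(Add(Mul(Add(-18983, -10149), Pow(Add(9996, Function('C')(g)), -1)), 15141), Pow(Add(48260, 38550), -1)) = Mul(Add(Mul(Add(-18983, -10149), Pow(Add(9996, 200), -1)), 15141), Pow(Add(48260, 38550), -1)) = Mul(Add(Mul(-29132, Pow(10196, -1)), 15141), Pow(86810, -1)) = Mul(Add(Mul(-29132, Rational(1, 10196)), 15141), Rational(1, 86810)) = Mul(Add(Rational(-7283, 2549), 15141), Rational(1, 86810)) = Mul(Rational(38587126, 2549), Rational(1, 86810)) = Rational(19293563, 110639345)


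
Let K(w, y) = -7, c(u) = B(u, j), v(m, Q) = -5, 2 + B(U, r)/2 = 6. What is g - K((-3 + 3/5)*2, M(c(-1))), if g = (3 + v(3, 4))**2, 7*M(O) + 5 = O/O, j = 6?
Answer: 11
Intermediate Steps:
B(U, r) = 8 (B(U, r) = -4 + 2*6 = -4 + 12 = 8)
c(u) = 8
M(O) = -4/7 (M(O) = -5/7 + (O/O)/7 = -5/7 + (1/7)*1 = -5/7 + 1/7 = -4/7)
g = 4 (g = (3 - 5)**2 = (-2)**2 = 4)
g - K((-3 + 3/5)*2, M(c(-1))) = 4 - 1*(-7) = 4 + 7 = 11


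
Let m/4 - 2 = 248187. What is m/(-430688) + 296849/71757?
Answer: 2021861065/1103745672 ≈ 1.8318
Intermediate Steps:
m = 992756 (m = 8 + 4*248187 = 8 + 992748 = 992756)
m/(-430688) + 296849/71757 = 992756/(-430688) + 296849/71757 = 992756*(-1/430688) + 296849*(1/71757) = -248189/107672 + 42407/10251 = 2021861065/1103745672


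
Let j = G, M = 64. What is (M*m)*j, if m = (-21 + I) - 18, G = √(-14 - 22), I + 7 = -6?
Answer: -19968*I ≈ -19968.0*I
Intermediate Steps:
I = -13 (I = -7 - 6 = -13)
G = 6*I (G = √(-36) = 6*I ≈ 6.0*I)
j = 6*I ≈ 6.0*I
m = -52 (m = (-21 - 13) - 18 = -34 - 18 = -52)
(M*m)*j = (64*(-52))*(6*I) = -19968*I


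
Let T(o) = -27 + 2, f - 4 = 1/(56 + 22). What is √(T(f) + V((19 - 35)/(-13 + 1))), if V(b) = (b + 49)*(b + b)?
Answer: √983/3 ≈ 10.451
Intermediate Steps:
f = 313/78 (f = 4 + 1/(56 + 22) = 4 + 1/78 = 313/78 ≈ 4.0128)
T(o) = -25
V(b) = 2*b*(49 + b) (V(b) = (49 + b)*(2*b) = 2*b*(49 + b))
√(T(f) + V((19 - 35)/(-13 + 1))) = √(-25 + 2*((19 - 35)/(-13 + 1))*(49 + (19 - 35)/(-13 + 1))) = √(-25 + 2*(-16/(-12))*(49 - 16/(-12))) = √(-25 + 2*(-16*(-1/12))*(49 - 16*(-1/12))) = √(-25 + 2*(4/3)*(49 + 4/3)) = √(-25 + 2*(4/3)*(151/3)) = √(-25 + 1208/9) = √(983/9) = √983/3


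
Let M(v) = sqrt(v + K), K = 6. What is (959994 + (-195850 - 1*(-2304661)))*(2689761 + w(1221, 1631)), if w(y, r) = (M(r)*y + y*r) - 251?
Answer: 14364956521605 + 3747010905*sqrt(1637) ≈ 1.4517e+13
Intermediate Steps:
M(v) = sqrt(6 + v) (M(v) = sqrt(v + 6) = sqrt(6 + v))
w(y, r) = -251 + r*y + y*sqrt(6 + r) (w(y, r) = (sqrt(6 + r)*y + y*r) - 251 = (y*sqrt(6 + r) + r*y) - 251 = (r*y + y*sqrt(6 + r)) - 251 = -251 + r*y + y*sqrt(6 + r))
(959994 + (-195850 - 1*(-2304661)))*(2689761 + w(1221, 1631)) = (959994 + (-195850 - 1*(-2304661)))*(2689761 + (-251 + 1631*1221 + 1221*sqrt(6 + 1631))) = (959994 + (-195850 + 2304661))*(2689761 + (-251 + 1991451 + 1221*sqrt(1637))) = (959994 + 2108811)*(2689761 + (1991200 + 1221*sqrt(1637))) = 3068805*(4680961 + 1221*sqrt(1637)) = 14364956521605 + 3747010905*sqrt(1637)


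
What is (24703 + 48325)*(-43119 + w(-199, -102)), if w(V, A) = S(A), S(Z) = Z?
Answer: -3156343188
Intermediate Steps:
w(V, A) = A
(24703 + 48325)*(-43119 + w(-199, -102)) = (24703 + 48325)*(-43119 - 102) = 73028*(-43221) = -3156343188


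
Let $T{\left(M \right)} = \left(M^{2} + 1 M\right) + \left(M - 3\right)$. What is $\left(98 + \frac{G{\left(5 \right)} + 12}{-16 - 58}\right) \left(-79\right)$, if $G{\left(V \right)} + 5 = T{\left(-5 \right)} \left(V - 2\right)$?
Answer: $- \frac{569511}{74} \approx -7696.1$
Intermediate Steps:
$T{\left(M \right)} = -3 + M^{2} + 2 M$ ($T{\left(M \right)} = \left(M^{2} + M\right) + \left(M - 3\right) = \left(M + M^{2}\right) + \left(-3 + M\right) = -3 + M^{2} + 2 M$)
$G{\left(V \right)} = -29 + 12 V$ ($G{\left(V \right)} = -5 + \left(-3 + \left(-5\right)^{2} + 2 \left(-5\right)\right) \left(V - 2\right) = -5 + \left(-3 + 25 - 10\right) \left(-2 + V\right) = -5 + 12 \left(-2 + V\right) = -5 + \left(-24 + 12 V\right) = -29 + 12 V$)
$\left(98 + \frac{G{\left(5 \right)} + 12}{-16 - 58}\right) \left(-79\right) = \left(98 + \frac{\left(-29 + 12 \cdot 5\right) + 12}{-16 - 58}\right) \left(-79\right) = \left(98 + \frac{\left(-29 + 60\right) + 12}{-74}\right) \left(-79\right) = \left(98 + \left(31 + 12\right) \left(- \frac{1}{74}\right)\right) \left(-79\right) = \left(98 + 43 \left(- \frac{1}{74}\right)\right) \left(-79\right) = \left(98 - \frac{43}{74}\right) \left(-79\right) = \frac{7209}{74} \left(-79\right) = - \frac{569511}{74}$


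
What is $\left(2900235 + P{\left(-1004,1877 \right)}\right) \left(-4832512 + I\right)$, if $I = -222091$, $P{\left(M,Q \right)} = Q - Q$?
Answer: $-14659536531705$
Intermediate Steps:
$P{\left(M,Q \right)} = 0$
$\left(2900235 + P{\left(-1004,1877 \right)}\right) \left(-4832512 + I\right) = \left(2900235 + 0\right) \left(-4832512 - 222091\right) = 2900235 \left(-5054603\right) = -14659536531705$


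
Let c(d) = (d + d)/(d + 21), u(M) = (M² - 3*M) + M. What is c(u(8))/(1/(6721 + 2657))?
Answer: 300096/23 ≈ 13048.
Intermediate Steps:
u(M) = M² - 2*M
c(d) = 2*d/(21 + d) (c(d) = (2*d)/(21 + d) = 2*d/(21 + d))
c(u(8))/(1/(6721 + 2657)) = (2*(8*(-2 + 8))/(21 + 8*(-2 + 8)))/(1/(6721 + 2657)) = (2*(8*6)/(21 + 8*6))/(1/9378) = (2*48/(21 + 48))/(1/9378) = (2*48/69)*9378 = (2*48*(1/69))*9378 = (32/23)*9378 = 300096/23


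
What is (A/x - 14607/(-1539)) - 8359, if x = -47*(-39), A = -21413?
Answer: -97065063/11609 ≈ -8361.2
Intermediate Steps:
x = 1833
(A/x - 14607/(-1539)) - 8359 = (-21413/1833 - 14607/(-1539)) - 8359 = (-21413*1/1833 - 14607*(-1/1539)) - 8359 = (-21413/1833 + 541/57) - 8359 = -25432/11609 - 8359 = -97065063/11609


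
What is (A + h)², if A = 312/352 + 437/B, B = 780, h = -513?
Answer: 1204027787524/4601025 ≈ 2.6169e+5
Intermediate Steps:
A = 3103/2145 (A = 312/352 + 437/780 = 312*(1/352) + 437*(1/780) = 39/44 + 437/780 = 3103/2145 ≈ 1.4466)
(A + h)² = (3103/2145 - 513)² = (-1097282/2145)² = 1204027787524/4601025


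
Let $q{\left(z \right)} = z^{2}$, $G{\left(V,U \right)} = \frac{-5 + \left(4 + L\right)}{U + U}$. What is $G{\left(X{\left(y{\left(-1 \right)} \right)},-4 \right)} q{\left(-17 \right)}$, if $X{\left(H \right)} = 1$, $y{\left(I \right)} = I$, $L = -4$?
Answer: $\frac{1445}{8} \approx 180.63$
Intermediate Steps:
$G{\left(V,U \right)} = - \frac{5}{2 U}$ ($G{\left(V,U \right)} = \frac{-5 + \left(4 - 4\right)}{U + U} = \frac{-5 + 0}{2 U} = - 5 \frac{1}{2 U} = - \frac{5}{2 U}$)
$G{\left(X{\left(y{\left(-1 \right)} \right)},-4 \right)} q{\left(-17 \right)} = - \frac{5}{2 \left(-4\right)} \left(-17\right)^{2} = \left(- \frac{5}{2}\right) \left(- \frac{1}{4}\right) 289 = \frac{5}{8} \cdot 289 = \frac{1445}{8}$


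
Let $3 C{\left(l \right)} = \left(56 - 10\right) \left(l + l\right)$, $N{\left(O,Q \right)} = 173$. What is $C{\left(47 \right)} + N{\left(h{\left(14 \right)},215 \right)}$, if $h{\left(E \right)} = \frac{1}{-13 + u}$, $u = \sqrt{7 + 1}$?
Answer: $\frac{4843}{3} \approx 1614.3$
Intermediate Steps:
$u = 2 \sqrt{2}$ ($u = \sqrt{8} = 2 \sqrt{2} \approx 2.8284$)
$h{\left(E \right)} = \frac{1}{-13 + 2 \sqrt{2}}$
$C{\left(l \right)} = \frac{92 l}{3}$ ($C{\left(l \right)} = \frac{\left(56 - 10\right) \left(l + l\right)}{3} = \frac{46 \cdot 2 l}{3} = \frac{92 l}{3}$)
$C{\left(47 \right)} + N{\left(h{\left(14 \right)},215 \right)} = \frac{92}{3} \cdot 47 + 173 = \frac{4324}{3} + 173 = \frac{4843}{3}$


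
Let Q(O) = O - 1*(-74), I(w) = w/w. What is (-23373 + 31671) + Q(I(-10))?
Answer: 8373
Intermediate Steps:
I(w) = 1
Q(O) = 74 + O (Q(O) = O + 74 = 74 + O)
(-23373 + 31671) + Q(I(-10)) = (-23373 + 31671) + (74 + 1) = 8298 + 75 = 8373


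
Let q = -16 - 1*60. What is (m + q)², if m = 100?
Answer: 576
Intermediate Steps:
q = -76 (q = -16 - 60 = -76)
(m + q)² = (100 - 76)² = 24² = 576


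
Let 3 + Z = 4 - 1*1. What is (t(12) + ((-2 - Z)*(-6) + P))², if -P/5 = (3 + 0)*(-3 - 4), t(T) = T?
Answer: 16641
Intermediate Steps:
Z = 0 (Z = -3 + (4 - 1*1) = -3 + (4 - 1) = -3 + 3 = 0)
P = 105 (P = -5*(3 + 0)*(-3 - 4) = -15*(-7) = -5*(-21) = 105)
(t(12) + ((-2 - Z)*(-6) + P))² = (12 + ((-2 - 1*0)*(-6) + 105))² = (12 + ((-2 + 0)*(-6) + 105))² = (12 + (-2*(-6) + 105))² = (12 + (12 + 105))² = (12 + 117)² = 129² = 16641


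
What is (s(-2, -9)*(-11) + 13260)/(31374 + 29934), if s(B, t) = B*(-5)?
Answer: 6575/30654 ≈ 0.21449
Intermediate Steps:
s(B, t) = -5*B
(s(-2, -9)*(-11) + 13260)/(31374 + 29934) = (-5*(-2)*(-11) + 13260)/(31374 + 29934) = (10*(-11) + 13260)/61308 = (-110 + 13260)*(1/61308) = 13150*(1/61308) = 6575/30654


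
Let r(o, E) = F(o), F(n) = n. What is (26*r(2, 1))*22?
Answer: 1144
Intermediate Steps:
r(o, E) = o
(26*r(2, 1))*22 = (26*2)*22 = 52*22 = 1144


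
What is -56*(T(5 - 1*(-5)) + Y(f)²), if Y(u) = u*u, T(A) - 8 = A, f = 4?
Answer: -15344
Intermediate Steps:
T(A) = 8 + A
Y(u) = u²
-56*(T(5 - 1*(-5)) + Y(f)²) = -56*((8 + (5 - 1*(-5))) + (4²)²) = -56*((8 + (5 + 5)) + 16²) = -56*((8 + 10) + 256) = -56*(18 + 256) = -56*274 = -15344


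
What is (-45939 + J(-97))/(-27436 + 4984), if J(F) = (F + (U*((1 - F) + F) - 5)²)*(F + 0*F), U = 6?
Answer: 12209/7484 ≈ 1.6313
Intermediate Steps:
J(F) = F*(1 + F) (J(F) = (F + (6*((1 - F) + F) - 5)²)*(F + 0*F) = (F + (6*1 - 5)²)*(F + 0) = (F + (6 - 5)²)*F = (F + 1²)*F = (F + 1)*F = (1 + F)*F = F*(1 + F))
(-45939 + J(-97))/(-27436 + 4984) = (-45939 - 97*(1 - 97))/(-27436 + 4984) = (-45939 - 97*(-96))/(-22452) = (-45939 + 9312)*(-1/22452) = -36627*(-1/22452) = 12209/7484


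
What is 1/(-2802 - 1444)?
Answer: -1/4246 ≈ -0.00023552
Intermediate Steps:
1/(-2802 - 1444) = 1/(-4246) = -1/4246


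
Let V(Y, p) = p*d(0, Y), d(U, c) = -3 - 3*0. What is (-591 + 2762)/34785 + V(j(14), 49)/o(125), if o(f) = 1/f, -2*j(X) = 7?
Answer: -639172204/34785 ≈ -18375.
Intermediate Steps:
d(U, c) = -3 (d(U, c) = -3 + 0 = -3)
j(X) = -7/2 (j(X) = -1/2*7 = -7/2)
V(Y, p) = -3*p (V(Y, p) = p*(-3) = -3*p)
(-591 + 2762)/34785 + V(j(14), 49)/o(125) = (-591 + 2762)/34785 + (-3*49)/(1/125) = 2171*(1/34785) - 147/1/125 = 2171/34785 - 147*125 = 2171/34785 - 18375 = -639172204/34785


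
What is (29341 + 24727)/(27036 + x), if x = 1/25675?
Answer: 1388195900/694149301 ≈ 1.9999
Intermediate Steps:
x = 1/25675 ≈ 3.8948e-5
(29341 + 24727)/(27036 + x) = (29341 + 24727)/(27036 + 1/25675) = 54068/(694149301/25675) = 54068*(25675/694149301) = 1388195900/694149301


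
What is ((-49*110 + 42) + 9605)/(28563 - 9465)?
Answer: 473/2122 ≈ 0.22290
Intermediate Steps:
((-49*110 + 42) + 9605)/(28563 - 9465) = ((-5390 + 42) + 9605)/19098 = (-5348 + 9605)*(1/19098) = 4257*(1/19098) = 473/2122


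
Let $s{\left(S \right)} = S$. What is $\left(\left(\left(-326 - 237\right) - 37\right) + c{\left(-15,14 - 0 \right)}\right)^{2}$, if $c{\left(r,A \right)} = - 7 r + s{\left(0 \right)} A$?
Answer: $245025$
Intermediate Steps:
$c{\left(r,A \right)} = - 7 r$ ($c{\left(r,A \right)} = - 7 r + 0 A = - 7 r + 0 = - 7 r$)
$\left(\left(\left(-326 - 237\right) - 37\right) + c{\left(-15,14 - 0 \right)}\right)^{2} = \left(\left(\left(-326 - 237\right) - 37\right) - -105\right)^{2} = \left(\left(-563 - 37\right) + 105\right)^{2} = \left(-600 + 105\right)^{2} = \left(-495\right)^{2} = 245025$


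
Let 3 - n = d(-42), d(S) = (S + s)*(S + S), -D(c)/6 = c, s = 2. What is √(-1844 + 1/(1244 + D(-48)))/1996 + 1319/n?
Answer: -1319/3357 + I*√1081977681/1528936 ≈ -0.39291 + 0.021514*I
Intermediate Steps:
D(c) = -6*c
d(S) = 2*S*(2 + S) (d(S) = (S + 2)*(S + S) = (2 + S)*(2*S) = 2*S*(2 + S))
n = -3357 (n = 3 - 2*(-42)*(2 - 42) = 3 - 2*(-42)*(-40) = 3 - 1*3360 = 3 - 3360 = -3357)
√(-1844 + 1/(1244 + D(-48)))/1996 + 1319/n = √(-1844 + 1/(1244 - 6*(-48)))/1996 + 1319/(-3357) = √(-1844 + 1/(1244 + 288))*(1/1996) + 1319*(-1/3357) = √(-1844 + 1/1532)*(1/1996) - 1319/3357 = √(-2825007/1532)*(1/1996) - 1319/3357 = (I*√1081977681/766)*(1/1996) - 1319/3357 = I*√1081977681/1528936 - 1319/3357 = -1319/3357 + I*√1081977681/1528936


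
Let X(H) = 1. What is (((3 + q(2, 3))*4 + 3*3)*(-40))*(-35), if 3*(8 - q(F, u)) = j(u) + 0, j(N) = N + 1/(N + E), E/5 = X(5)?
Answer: 205100/3 ≈ 68367.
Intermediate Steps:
E = 5 (E = 5*1 = 5)
j(N) = N + 1/(5 + N) (j(N) = N + 1/(N + 5) = N + 1/(5 + N))
q(F, u) = 8 - (1 + u² + 5*u)/(3*(5 + u)) (q(F, u) = 8 - ((1 + u² + 5*u)/(5 + u) + 0)/3 = 8 - (1 + u² + 5*u)/(3*(5 + u)))
(((3 + q(2, 3))*4 + 3*3)*(-40))*(-35) = (((3 + (119 - 1*3² + 19*3)/(3*(5 + 3)))*4 + 3*3)*(-40))*(-35) = (((3 + (⅓)*(119 - 1*9 + 57)/8)*4 + 9)*(-40))*(-35) = (((3 + (⅓)*(⅛)*(119 - 9 + 57))*4 + 9)*(-40))*(-35) = (((3 + (⅓)*(⅛)*167)*4 + 9)*(-40))*(-35) = (((3 + 167/24)*4 + 9)*(-40))*(-35) = (((239/24)*4 + 9)*(-40))*(-35) = ((239/6 + 9)*(-40))*(-35) = ((293/6)*(-40))*(-35) = -5860/3*(-35) = 205100/3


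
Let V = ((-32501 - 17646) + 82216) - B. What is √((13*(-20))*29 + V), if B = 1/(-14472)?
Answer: √142703442978/2412 ≈ 156.62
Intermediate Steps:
B = -1/14472 ≈ -6.9099e-5
V = 464102569/14472 (V = ((-32501 - 17646) + 82216) - 1*(-1/14472) = (-50147 + 82216) + 1/14472 = 32069 + 1/14472 = 464102569/14472 ≈ 32069.)
√((13*(-20))*29 + V) = √((13*(-20))*29 + 464102569/14472) = √(-260*29 + 464102569/14472) = √(-7540 + 464102569/14472) = √(354983689/14472) = √142703442978/2412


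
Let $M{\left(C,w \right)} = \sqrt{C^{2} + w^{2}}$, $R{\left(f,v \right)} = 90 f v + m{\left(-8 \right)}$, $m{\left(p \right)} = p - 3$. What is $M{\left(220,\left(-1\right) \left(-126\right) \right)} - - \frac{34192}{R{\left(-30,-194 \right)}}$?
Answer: $\frac{34192}{523789} + 2 \sqrt{16069} \approx 253.59$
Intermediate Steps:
$m{\left(p \right)} = -3 + p$ ($m{\left(p \right)} = p - 3 = -3 + p$)
$R{\left(f,v \right)} = -11 + 90 f v$ ($R{\left(f,v \right)} = 90 f v - 11 = -11 + 90 f v$)
$M{\left(220,\left(-1\right) \left(-126\right) \right)} - - \frac{34192}{R{\left(-30,-194 \right)}} = \sqrt{220^{2} + \left(\left(-1\right) \left(-126\right)\right)^{2}} - - \frac{34192}{-11 + 90 \left(-30\right) \left(-194\right)} = \sqrt{48400 + 126^{2}} - - \frac{34192}{-11 + 523800} = \sqrt{48400 + 15876} - - \frac{34192}{523789} = \sqrt{64276} - \left(-34192\right) \frac{1}{523789} = 2 \sqrt{16069} - - \frac{34192}{523789} = 2 \sqrt{16069} + \frac{34192}{523789} = \frac{34192}{523789} + 2 \sqrt{16069}$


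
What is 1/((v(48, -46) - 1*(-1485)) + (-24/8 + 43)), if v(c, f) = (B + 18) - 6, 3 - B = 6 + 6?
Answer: 1/1528 ≈ 0.00065445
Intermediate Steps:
B = -9 (B = 3 - (6 + 6) = 3 - 1*12 = 3 - 12 = -9)
v(c, f) = 3 (v(c, f) = (-9 + 18) - 6 = 9 - 6 = 3)
1/((v(48, -46) - 1*(-1485)) + (-24/8 + 43)) = 1/((3 - 1*(-1485)) + (-24/8 + 43)) = 1/((3 + 1485) + (-24*⅛ + 43)) = 1/(1488 + (-3 + 43)) = 1/(1488 + 40) = 1/1528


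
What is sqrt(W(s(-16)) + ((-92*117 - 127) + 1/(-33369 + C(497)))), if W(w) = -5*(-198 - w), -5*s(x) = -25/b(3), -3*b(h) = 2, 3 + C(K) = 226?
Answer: I*sqrt(2729751442053)/16573 ≈ 99.692*I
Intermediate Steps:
C(K) = 223 (C(K) = -3 + 226 = 223)
b(h) = -2/3 (b(h) = -1/3*2 = -2/3)
s(x) = -15/2 (s(x) = -(-5)/(-2/3) = -(-5)*(-3)/2 = -1/5*75/2 = -15/2)
W(w) = 990 + 5*w
sqrt(W(s(-16)) + ((-92*117 - 127) + 1/(-33369 + C(497)))) = sqrt((990 + 5*(-15/2)) + ((-92*117 - 127) + 1/(-33369 + 223))) = sqrt((990 - 75/2) + ((-10764 - 127) + 1/(-33146))) = sqrt(1905/2 + (-10891 - 1/33146)) = sqrt(1905/2 - 360993087/33146) = sqrt(-164710761/16573) = I*sqrt(2729751442053)/16573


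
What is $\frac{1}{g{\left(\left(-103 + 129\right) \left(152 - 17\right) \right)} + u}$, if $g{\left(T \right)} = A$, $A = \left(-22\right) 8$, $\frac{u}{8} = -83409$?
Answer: $- \frac{1}{667448} \approx -1.4982 \cdot 10^{-6}$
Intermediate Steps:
$u = -667272$ ($u = 8 \left(-83409\right) = -667272$)
$A = -176$
$g{\left(T \right)} = -176$
$\frac{1}{g{\left(\left(-103 + 129\right) \left(152 - 17\right) \right)} + u} = \frac{1}{-176 - 667272} = \frac{1}{-667448} = - \frac{1}{667448}$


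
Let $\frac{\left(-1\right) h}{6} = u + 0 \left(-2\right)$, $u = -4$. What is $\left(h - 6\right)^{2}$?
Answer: $324$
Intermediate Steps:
$h = 24$ ($h = - 6 \left(-4 + 0 \left(-2\right)\right) = - 6 \left(-4 + 0\right) = \left(-6\right) \left(-4\right) = 24$)
$\left(h - 6\right)^{2} = \left(24 - 6\right)^{2} = 18^{2} = 324$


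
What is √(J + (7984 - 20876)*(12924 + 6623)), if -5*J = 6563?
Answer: 3*I*√700003435/5 ≈ 15875.0*I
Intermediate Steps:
J = -6563/5 (J = -⅕*6563 = -6563/5 ≈ -1312.6)
√(J + (7984 - 20876)*(12924 + 6623)) = √(-6563/5 + (7984 - 20876)*(12924 + 6623)) = √(-6563/5 - 12892*19547) = √(-6563/5 - 251999924) = √(-1260006183/5) = 3*I*√700003435/5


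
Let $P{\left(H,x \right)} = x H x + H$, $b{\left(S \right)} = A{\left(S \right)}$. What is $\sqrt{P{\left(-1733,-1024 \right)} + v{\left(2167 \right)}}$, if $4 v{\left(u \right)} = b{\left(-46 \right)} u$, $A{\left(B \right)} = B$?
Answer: $\frac{i \sqrt{7268835446}}{2} \approx 42629.0 i$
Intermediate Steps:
$b{\left(S \right)} = S$
$P{\left(H,x \right)} = H + H x^{2}$ ($P{\left(H,x \right)} = H x x + H = H x^{2} + H = H + H x^{2}$)
$v{\left(u \right)} = - \frac{23 u}{2}$ ($v{\left(u \right)} = \frac{\left(-46\right) u}{4} = - \frac{23 u}{2}$)
$\sqrt{P{\left(-1733,-1024 \right)} + v{\left(2167 \right)}} = \sqrt{- 1733 \left(1 + \left(-1024\right)^{2}\right) - \frac{49841}{2}} = \sqrt{- 1733 \left(1 + 1048576\right) - \frac{49841}{2}} = \sqrt{\left(-1733\right) 1048577 - \frac{49841}{2}} = \sqrt{-1817183941 - \frac{49841}{2}} = \sqrt{- \frac{3634417723}{2}} = \frac{i \sqrt{7268835446}}{2}$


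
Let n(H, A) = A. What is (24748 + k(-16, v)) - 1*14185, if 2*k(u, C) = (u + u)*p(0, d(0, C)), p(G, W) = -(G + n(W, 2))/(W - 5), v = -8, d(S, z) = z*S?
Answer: 52783/5 ≈ 10557.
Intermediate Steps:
d(S, z) = S*z
p(G, W) = -(2 + G)/(-5 + W) (p(G, W) = -(G + 2)/(W - 5) = -(2 + G)/(-5 + W))
k(u, C) = 2*u/5 (k(u, C) = ((u + u)*((-2 - 1*0)/(-5 + 0*C)))/2 = ((2*u)*((-2 + 0)/(-5 + 0)))/2 = ((2*u)*(-2/(-5)))/2 = ((2*u)*(-⅕*(-2)))/2 = ((2*u)*(⅖))/2 = (4*u/5)/2 = 2*u/5)
(24748 + k(-16, v)) - 1*14185 = (24748 + (⅖)*(-16)) - 1*14185 = (24748 - 32/5) - 14185 = 123708/5 - 14185 = 52783/5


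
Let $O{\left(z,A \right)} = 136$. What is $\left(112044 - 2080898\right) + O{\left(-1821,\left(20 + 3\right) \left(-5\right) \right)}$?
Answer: $-1968718$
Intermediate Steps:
$\left(112044 - 2080898\right) + O{\left(-1821,\left(20 + 3\right) \left(-5\right) \right)} = \left(112044 - 2080898\right) + 136 = -1968854 + 136 = -1968718$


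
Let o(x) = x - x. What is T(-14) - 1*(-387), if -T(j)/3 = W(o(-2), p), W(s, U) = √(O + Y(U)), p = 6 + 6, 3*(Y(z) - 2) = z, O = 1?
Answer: 387 - 3*√7 ≈ 379.06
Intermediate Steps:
Y(z) = 2 + z/3
o(x) = 0
p = 12
W(s, U) = √(3 + U/3) (W(s, U) = √(1 + (2 + U/3)) = √(3 + U/3))
T(j) = -3*√7 (T(j) = -√(27 + 3*12) = -√(27 + 36) = -√63 = -3*√7)
T(-14) - 1*(-387) = -3*√7 - 1*(-387) = -3*√7 + 387 = 387 - 3*√7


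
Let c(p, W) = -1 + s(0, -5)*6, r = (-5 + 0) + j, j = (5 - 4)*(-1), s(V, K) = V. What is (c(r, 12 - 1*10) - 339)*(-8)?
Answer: 2720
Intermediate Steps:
j = -1 (j = 1*(-1) = -1)
r = -6 (r = (-5 + 0) - 1 = -5 - 1 = -6)
c(p, W) = -1 (c(p, W) = -1 + 0*6 = -1 + 0 = -1)
(c(r, 12 - 1*10) - 339)*(-8) = (-1 - 339)*(-8) = -340*(-8) = 2720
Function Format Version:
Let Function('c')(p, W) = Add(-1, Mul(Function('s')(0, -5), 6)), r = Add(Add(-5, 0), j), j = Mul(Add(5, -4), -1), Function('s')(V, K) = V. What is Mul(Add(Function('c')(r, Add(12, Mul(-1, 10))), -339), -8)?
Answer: 2720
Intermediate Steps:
j = -1 (j = Mul(1, -1) = -1)
r = -6 (r = Add(Add(-5, 0), -1) = Add(-5, -1) = -6)
Function('c')(p, W) = -1 (Function('c')(p, W) = Add(-1, Mul(0, 6)) = Add(-1, 0) = -1)
Mul(Add(Function('c')(r, Add(12, Mul(-1, 10))), -339), -8) = Mul(Add(-1, -339), -8) = Mul(-340, -8) = 2720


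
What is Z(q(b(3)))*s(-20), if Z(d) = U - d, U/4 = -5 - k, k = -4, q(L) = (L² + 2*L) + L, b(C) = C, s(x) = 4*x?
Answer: 1760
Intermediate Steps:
q(L) = L² + 3*L
U = -4 (U = 4*(-5 - 1*(-4)) = 4*(-5 + 4) = 4*(-1) = -4)
Z(d) = -4 - d
Z(q(b(3)))*s(-20) = (-4 - 3*(3 + 3))*(4*(-20)) = (-4 - 3*6)*(-80) = (-4 - 1*18)*(-80) = (-4 - 18)*(-80) = -22*(-80) = 1760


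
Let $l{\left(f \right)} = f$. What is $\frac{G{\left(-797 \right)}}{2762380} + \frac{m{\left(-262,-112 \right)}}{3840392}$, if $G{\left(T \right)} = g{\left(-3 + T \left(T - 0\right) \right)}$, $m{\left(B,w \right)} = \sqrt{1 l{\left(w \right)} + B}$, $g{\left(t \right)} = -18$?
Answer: $- \frac{9}{1381190} + \frac{i \sqrt{374}}{3840392} \approx -6.5161 \cdot 10^{-6} + 5.0357 \cdot 10^{-6} i$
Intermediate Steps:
$m{\left(B,w \right)} = \sqrt{B + w}$ ($m{\left(B,w \right)} = \sqrt{1 w + B} = \sqrt{w + B} = \sqrt{B + w}$)
$G{\left(T \right)} = -18$
$\frac{G{\left(-797 \right)}}{2762380} + \frac{m{\left(-262,-112 \right)}}{3840392} = - \frac{18}{2762380} + \frac{\sqrt{-262 - 112}}{3840392} = \left(-18\right) \frac{1}{2762380} + \sqrt{-374} \cdot \frac{1}{3840392} = - \frac{9}{1381190} + i \sqrt{374} \cdot \frac{1}{3840392} = - \frac{9}{1381190} + \frac{i \sqrt{374}}{3840392}$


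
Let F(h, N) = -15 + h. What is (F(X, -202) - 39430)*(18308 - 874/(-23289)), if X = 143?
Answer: -16757425071572/23289 ≈ -7.1954e+8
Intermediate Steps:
(F(X, -202) - 39430)*(18308 - 874/(-23289)) = ((-15 + 143) - 39430)*(18308 - 874/(-23289)) = (128 - 39430)*(18308 - 874*(-1/23289)) = -39302*(18308 + 874/23289) = -39302*426375886/23289 = -16757425071572/23289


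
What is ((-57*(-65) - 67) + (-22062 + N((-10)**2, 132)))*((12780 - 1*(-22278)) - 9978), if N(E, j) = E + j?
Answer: -456255360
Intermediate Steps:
((-57*(-65) - 67) + (-22062 + N((-10)**2, 132)))*((12780 - 1*(-22278)) - 9978) = ((-57*(-65) - 67) + (-22062 + ((-10)**2 + 132)))*((12780 - 1*(-22278)) - 9978) = ((3705 - 67) + (-22062 + (100 + 132)))*((12780 + 22278) - 9978) = (3638 + (-22062 + 232))*(35058 - 9978) = (3638 - 21830)*25080 = -18192*25080 = -456255360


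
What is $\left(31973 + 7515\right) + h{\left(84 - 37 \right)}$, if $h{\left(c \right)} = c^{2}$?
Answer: $41697$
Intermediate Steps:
$\left(31973 + 7515\right) + h{\left(84 - 37 \right)} = \left(31973 + 7515\right) + \left(84 - 37\right)^{2} = 39488 + \left(84 - 37\right)^{2} = 39488 + 47^{2} = 39488 + 2209 = 41697$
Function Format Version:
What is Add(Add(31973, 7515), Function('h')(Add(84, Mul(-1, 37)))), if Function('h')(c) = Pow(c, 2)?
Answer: 41697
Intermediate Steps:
Add(Add(31973, 7515), Function('h')(Add(84, Mul(-1, 37)))) = Add(Add(31973, 7515), Pow(Add(84, Mul(-1, 37)), 2)) = Add(39488, Pow(Add(84, -37), 2)) = Add(39488, Pow(47, 2)) = Add(39488, 2209) = 41697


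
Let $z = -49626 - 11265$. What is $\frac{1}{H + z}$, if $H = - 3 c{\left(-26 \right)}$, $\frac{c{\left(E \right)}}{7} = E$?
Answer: $- \frac{1}{60345} \approx -1.6571 \cdot 10^{-5}$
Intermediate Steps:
$c{\left(E \right)} = 7 E$
$z = -60891$ ($z = -49626 - 11265 = -60891$)
$H = 546$ ($H = - 3 \cdot 7 \left(-26\right) = \left(-3\right) \left(-182\right) = 546$)
$\frac{1}{H + z} = \frac{1}{546 - 60891} = \frac{1}{-60345} = - \frac{1}{60345}$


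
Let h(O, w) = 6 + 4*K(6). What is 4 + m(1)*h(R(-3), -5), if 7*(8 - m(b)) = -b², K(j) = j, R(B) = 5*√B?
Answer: 1738/7 ≈ 248.29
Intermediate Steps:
m(b) = 8 + b²/7 (m(b) = 8 - (-1)*b²/7 = 8 + b²/7)
h(O, w) = 30 (h(O, w) = 6 + 4*6 = 6 + 24 = 30)
4 + m(1)*h(R(-3), -5) = 4 + (8 + (⅐)*1²)*30 = 4 + (8 + (⅐)*1)*30 = 4 + (8 + ⅐)*30 = 4 + (57/7)*30 = 4 + 1710/7 = 1738/7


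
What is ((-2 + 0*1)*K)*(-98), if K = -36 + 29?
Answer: -1372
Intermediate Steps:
K = -7
((-2 + 0*1)*K)*(-98) = ((-2 + 0*1)*(-7))*(-98) = ((-2 + 0)*(-7))*(-98) = -2*(-7)*(-98) = 14*(-98) = -1372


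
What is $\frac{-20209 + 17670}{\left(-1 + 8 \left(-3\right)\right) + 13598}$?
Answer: $- \frac{2539}{13573} \approx -0.18706$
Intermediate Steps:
$\frac{-20209 + 17670}{\left(-1 + 8 \left(-3\right)\right) + 13598} = - \frac{2539}{\left(-1 - 24\right) + 13598} = - \frac{2539}{-25 + 13598} = - \frac{2539}{13573}$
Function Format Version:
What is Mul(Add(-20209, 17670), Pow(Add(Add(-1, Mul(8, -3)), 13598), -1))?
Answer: Rational(-2539, 13573) ≈ -0.18706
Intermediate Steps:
Mul(Add(-20209, 17670), Pow(Add(Add(-1, Mul(8, -3)), 13598), -1)) = Mul(-2539, Pow(Add(Add(-1, -24), 13598), -1)) = Mul(-2539, Pow(Add(-25, 13598), -1)) = Mul(-2539, Pow(13573, -1)) = Mul(-2539, Rational(1, 13573)) = Rational(-2539, 13573)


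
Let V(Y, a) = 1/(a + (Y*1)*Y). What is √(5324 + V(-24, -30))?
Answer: √1587170130/546 ≈ 72.966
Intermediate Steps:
V(Y, a) = 1/(a + Y²) (V(Y, a) = 1/(a + Y*Y) = 1/(a + Y²))
√(5324 + V(-24, -30)) = √(5324 + 1/(-30 + (-24)²)) = √(5324 + 1/(-30 + 576)) = √(5324 + 1/546) = √(2906905/546) = √1587170130/546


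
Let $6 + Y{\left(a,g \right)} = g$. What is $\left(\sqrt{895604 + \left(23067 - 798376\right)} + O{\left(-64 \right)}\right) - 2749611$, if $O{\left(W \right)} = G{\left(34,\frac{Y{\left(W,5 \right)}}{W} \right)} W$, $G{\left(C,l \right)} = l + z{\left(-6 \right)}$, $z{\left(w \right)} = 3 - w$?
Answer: $-2750188 + 7 \sqrt{2455} \approx -2.7498 \cdot 10^{6}$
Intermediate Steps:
$Y{\left(a,g \right)} = -6 + g$
$G{\left(C,l \right)} = 9 + l$ ($G{\left(C,l \right)} = l + \left(3 - -6\right) = l + \left(3 + 6\right) = l + 9 = 9 + l$)
$O{\left(W \right)} = W \left(9 - \frac{1}{W}\right)$ ($O{\left(W \right)} = \left(9 + \frac{-6 + 5}{W}\right) W = \left(9 - \frac{1}{W}\right) W = W \left(9 - \frac{1}{W}\right)$)
$\left(\sqrt{895604 + \left(23067 - 798376\right)} + O{\left(-64 \right)}\right) - 2749611 = \left(\sqrt{895604 + \left(23067 - 798376\right)} + \left(-1 + 9 \left(-64\right)\right)\right) - 2749611 = \left(\sqrt{895604 - 775309} - 577\right) - 2749611 = \left(\sqrt{120295} - 577\right) - 2749611 = \left(7 \sqrt{2455} - 577\right) - 2749611 = \left(-577 + 7 \sqrt{2455}\right) - 2749611 = -2750188 + 7 \sqrt{2455}$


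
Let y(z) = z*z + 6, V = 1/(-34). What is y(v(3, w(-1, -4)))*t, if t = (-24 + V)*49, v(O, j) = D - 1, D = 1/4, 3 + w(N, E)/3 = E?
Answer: -4203465/544 ≈ -7727.0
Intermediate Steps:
w(N, E) = -9 + 3*E
D = 1/4 ≈ 0.25000
V = -1/34 ≈ -0.029412
v(O, j) = -3/4 (v(O, j) = 1/4 - 1 = -3/4)
t = -40033/34 (t = (-24 - 1/34)*49 = -817/34*49 = -40033/34 ≈ -1177.4)
y(z) = 6 + z**2 (y(z) = z**2 + 6 = 6 + z**2)
y(v(3, w(-1, -4)))*t = (6 + (-3/4)**2)*(-40033/34) = (6 + 9/16)*(-40033/34) = (105/16)*(-40033/34) = -4203465/544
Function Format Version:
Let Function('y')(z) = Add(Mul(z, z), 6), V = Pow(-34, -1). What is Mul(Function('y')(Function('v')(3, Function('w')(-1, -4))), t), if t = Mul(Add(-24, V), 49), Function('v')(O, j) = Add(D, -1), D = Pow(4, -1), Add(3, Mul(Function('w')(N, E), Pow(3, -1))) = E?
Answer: Rational(-4203465, 544) ≈ -7727.0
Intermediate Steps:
Function('w')(N, E) = Add(-9, Mul(3, E))
D = Rational(1, 4) ≈ 0.25000
V = Rational(-1, 34) ≈ -0.029412
Function('v')(O, j) = Rational(-3, 4) (Function('v')(O, j) = Add(Rational(1, 4), -1) = Rational(-3, 4))
t = Rational(-40033, 34) (t = Mul(Add(-24, Rational(-1, 34)), 49) = Mul(Rational(-817, 34), 49) = Rational(-40033, 34) ≈ -1177.4)
Function('y')(z) = Add(6, Pow(z, 2)) (Function('y')(z) = Add(Pow(z, 2), 6) = Add(6, Pow(z, 2)))
Mul(Function('y')(Function('v')(3, Function('w')(-1, -4))), t) = Mul(Add(6, Pow(Rational(-3, 4), 2)), Rational(-40033, 34)) = Mul(Add(6, Rational(9, 16)), Rational(-40033, 34)) = Mul(Rational(105, 16), Rational(-40033, 34)) = Rational(-4203465, 544)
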